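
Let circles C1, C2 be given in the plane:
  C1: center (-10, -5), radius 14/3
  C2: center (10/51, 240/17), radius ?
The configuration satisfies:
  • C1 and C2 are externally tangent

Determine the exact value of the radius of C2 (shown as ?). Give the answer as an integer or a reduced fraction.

17

1. [ext C1·C2]  r_C2² + (28/3)r_C2 − 1343/3 = 0  ⇒  r_C2 = 17 (r>0 drops 1)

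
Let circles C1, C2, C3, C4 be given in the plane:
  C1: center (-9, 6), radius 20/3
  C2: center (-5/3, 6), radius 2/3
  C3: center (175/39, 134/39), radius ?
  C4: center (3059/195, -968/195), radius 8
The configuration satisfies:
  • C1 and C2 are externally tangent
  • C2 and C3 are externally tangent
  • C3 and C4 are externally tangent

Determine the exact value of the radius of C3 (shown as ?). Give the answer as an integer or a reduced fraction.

1. [ext C2·C3]  r_C3² + (4/3)r_C3 − 44 = 0  ⇒  r_C3 = 6 (r>0 drops 1)
2. [ext C3·C4]  r_C3² + 16r_C3 − 132 = 0  ⇒  r_C3 = 6 (r>0 drops 1)

6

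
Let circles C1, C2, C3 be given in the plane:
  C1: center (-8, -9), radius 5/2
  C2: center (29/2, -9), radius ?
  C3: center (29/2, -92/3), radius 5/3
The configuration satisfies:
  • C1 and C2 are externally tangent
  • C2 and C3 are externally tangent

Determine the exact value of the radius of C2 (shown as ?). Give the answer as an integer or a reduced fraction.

1. [ext C1·C2]  r_C2² + 5r_C2 − 500 = 0  ⇒  r_C2 = 20 (r>0 drops 1)
2. [ext C2·C3]  r_C2² + (10/3)r_C2 − 1400/3 = 0  ⇒  r_C2 = 20 (r>0 drops 1)

20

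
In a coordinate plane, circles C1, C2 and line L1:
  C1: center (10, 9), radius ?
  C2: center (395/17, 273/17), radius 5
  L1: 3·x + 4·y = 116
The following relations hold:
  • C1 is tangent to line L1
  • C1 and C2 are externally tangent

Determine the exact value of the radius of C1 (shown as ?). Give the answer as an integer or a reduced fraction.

10

1. [C1‖L1]  r_C1² − 100 = 0  ⇒  r_C1 = 10 (r>0 drops 1)
2. [ext C1·C2]  r_C1² + 10r_C1 − 200 = 0  ⇒  r_C1 = 10 (r>0 drops 1)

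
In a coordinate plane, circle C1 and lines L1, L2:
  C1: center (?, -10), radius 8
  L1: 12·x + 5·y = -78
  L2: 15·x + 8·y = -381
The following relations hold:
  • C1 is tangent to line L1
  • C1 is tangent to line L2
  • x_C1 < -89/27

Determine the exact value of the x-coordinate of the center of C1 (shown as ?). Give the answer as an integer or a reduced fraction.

-11

1. [C1‖L1]  x_C1² + (14/3)x_C1 − 209/3 = 0  ⇒  x_C1 = -11 or 19/3
2. [C1‖L2]  x_C1² + (602/15)x_C1 + 4807/15 = 0  ⇒  x_C1 = -437/15 or -11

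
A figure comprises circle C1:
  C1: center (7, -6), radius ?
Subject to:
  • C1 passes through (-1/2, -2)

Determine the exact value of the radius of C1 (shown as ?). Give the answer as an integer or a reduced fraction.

1. [C1∋P]  r_C1² − 289/4 = 0  ⇒  r_C1 = 17/2 (r>0 drops 1)

17/2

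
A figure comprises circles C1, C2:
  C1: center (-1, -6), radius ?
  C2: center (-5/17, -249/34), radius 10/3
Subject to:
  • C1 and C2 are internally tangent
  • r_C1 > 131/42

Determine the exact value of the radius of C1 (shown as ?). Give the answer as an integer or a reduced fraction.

29/6

1. [int C1,C2]  r_C1² − (20/3)r_C1 + 319/36 = 0  ⇒  r_C1 = 11/6 or 29/6
2. given r_C1 > 131/42: keep 29/6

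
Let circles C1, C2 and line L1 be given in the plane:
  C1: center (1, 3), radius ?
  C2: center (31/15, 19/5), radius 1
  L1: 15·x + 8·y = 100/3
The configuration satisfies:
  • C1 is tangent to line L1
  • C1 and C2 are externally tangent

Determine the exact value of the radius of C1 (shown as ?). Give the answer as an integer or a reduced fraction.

1/3

1. [C1‖L1]  r_C1² − 1/9 = 0  ⇒  r_C1 = 1/3 (r>0 drops 1)
2. [ext C1·C2]  r_C1² + 2r_C1 − 7/9 = 0  ⇒  r_C1 = 1/3 (r>0 drops 1)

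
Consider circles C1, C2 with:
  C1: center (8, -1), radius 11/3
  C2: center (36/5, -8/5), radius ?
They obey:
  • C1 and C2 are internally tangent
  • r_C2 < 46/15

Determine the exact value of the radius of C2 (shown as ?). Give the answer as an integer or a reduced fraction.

8/3

1. [int C1,C2]  r_C2² − (22/3)r_C2 + 112/9 = 0  ⇒  r_C2 = 8/3 or 14/3
2. given r_C2 < 46/15: keep 8/3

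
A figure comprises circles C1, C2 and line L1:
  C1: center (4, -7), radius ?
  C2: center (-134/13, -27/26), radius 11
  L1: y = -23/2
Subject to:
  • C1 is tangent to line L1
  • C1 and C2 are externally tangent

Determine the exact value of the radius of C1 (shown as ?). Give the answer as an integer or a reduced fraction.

1. [C1‖L1]  r_C1² − 81/4 = 0  ⇒  r_C1 = 9/2 (r>0 drops 1)
2. [ext C1·C2]  r_C1² + 22r_C1 − 477/4 = 0  ⇒  r_C1 = 9/2 (r>0 drops 1)

9/2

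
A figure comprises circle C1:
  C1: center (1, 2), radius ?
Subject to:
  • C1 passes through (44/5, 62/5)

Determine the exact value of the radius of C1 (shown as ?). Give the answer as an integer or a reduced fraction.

1. [C1∋P]  r_C1² − 169 = 0  ⇒  r_C1 = 13 (r>0 drops 1)

13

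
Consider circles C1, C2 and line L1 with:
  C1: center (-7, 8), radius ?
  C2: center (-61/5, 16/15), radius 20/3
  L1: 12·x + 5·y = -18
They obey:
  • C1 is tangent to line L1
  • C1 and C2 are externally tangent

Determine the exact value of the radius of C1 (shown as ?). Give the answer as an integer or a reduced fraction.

2

1. [C1‖L1]  r_C1² − 4 = 0  ⇒  r_C1 = 2 (r>0 drops 1)
2. [ext C1·C2]  r_C1² + (40/3)r_C1 − 92/3 = 0  ⇒  r_C1 = 2 (r>0 drops 1)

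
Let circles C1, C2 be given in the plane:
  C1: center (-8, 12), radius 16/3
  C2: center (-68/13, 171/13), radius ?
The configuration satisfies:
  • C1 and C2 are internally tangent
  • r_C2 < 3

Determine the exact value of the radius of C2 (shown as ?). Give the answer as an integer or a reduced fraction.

7/3

1. [int C1,C2]  r_C2² − (32/3)r_C2 + 175/9 = 0  ⇒  r_C2 = 7/3 or 25/3
2. given r_C2 < 3: keep 7/3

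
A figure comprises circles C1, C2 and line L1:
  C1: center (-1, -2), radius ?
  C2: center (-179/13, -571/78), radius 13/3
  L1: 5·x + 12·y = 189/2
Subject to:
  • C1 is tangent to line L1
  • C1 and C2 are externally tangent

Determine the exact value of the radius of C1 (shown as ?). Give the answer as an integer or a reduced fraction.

1. [C1‖L1]  r_C1² − 361/4 = 0  ⇒  r_C1 = 19/2 (r>0 drops 1)
2. [ext C1·C2]  r_C1² + (26/3)r_C1 − 2071/12 = 0  ⇒  r_C1 = 19/2 (r>0 drops 1)

19/2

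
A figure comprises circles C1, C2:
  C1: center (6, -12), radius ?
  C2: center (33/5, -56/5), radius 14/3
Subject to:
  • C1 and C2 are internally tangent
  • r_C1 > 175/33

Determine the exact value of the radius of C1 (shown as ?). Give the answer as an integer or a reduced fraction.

1. [int C1,C2]  r_C1² − (28/3)r_C1 + 187/9 = 0  ⇒  r_C1 = 11/3 or 17/3
2. given r_C1 > 175/33: keep 17/3

17/3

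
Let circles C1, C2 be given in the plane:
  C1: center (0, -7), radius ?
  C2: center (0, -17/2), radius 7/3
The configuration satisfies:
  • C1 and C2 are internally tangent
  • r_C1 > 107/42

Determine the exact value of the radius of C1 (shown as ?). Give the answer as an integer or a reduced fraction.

23/6

1. [int C1,C2]  r_C1² − (14/3)r_C1 + 115/36 = 0  ⇒  r_C1 = 5/6 or 23/6
2. given r_C1 > 107/42: keep 23/6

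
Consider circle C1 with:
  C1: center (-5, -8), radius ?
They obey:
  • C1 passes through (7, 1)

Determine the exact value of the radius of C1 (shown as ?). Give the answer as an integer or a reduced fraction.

15

1. [C1∋P]  r_C1² − 225 = 0  ⇒  r_C1 = 15 (r>0 drops 1)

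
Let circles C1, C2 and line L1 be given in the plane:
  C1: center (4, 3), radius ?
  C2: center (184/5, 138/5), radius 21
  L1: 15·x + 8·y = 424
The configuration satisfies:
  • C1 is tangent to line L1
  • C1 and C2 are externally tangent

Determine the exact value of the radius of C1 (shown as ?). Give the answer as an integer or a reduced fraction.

20

1. [C1‖L1]  r_C1² − 400 = 0  ⇒  r_C1 = 20 (r>0 drops 1)
2. [ext C1·C2]  r_C1² + 42r_C1 − 1240 = 0  ⇒  r_C1 = 20 (r>0 drops 1)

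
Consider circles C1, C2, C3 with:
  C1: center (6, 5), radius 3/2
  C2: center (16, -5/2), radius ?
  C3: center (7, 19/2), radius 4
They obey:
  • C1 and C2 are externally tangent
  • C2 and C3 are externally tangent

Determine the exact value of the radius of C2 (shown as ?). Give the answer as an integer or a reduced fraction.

1. [ext C1·C2]  r_C2² + 3r_C2 − 154 = 0  ⇒  r_C2 = 11 (r>0 drops 1)
2. [ext C2·C3]  r_C2² + 8r_C2 − 209 = 0  ⇒  r_C2 = 11 (r>0 drops 1)

11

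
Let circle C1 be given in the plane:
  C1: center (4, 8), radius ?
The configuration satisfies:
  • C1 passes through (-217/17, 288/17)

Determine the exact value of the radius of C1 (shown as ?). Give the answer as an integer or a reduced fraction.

1. [C1∋P]  r_C1² − 361 = 0  ⇒  r_C1 = 19 (r>0 drops 1)

19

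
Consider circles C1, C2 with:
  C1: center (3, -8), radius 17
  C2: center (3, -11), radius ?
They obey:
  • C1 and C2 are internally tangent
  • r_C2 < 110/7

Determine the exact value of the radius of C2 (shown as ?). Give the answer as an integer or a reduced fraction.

14

1. [int C1,C2]  r_C2² − 34r_C2 + 280 = 0  ⇒  r_C2 = 14 or 20
2. given r_C2 < 110/7: keep 14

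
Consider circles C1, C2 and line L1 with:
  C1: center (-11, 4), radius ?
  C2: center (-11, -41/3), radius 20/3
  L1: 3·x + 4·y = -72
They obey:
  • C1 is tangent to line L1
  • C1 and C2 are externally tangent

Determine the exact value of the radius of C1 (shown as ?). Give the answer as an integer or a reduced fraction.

1. [C1‖L1]  r_C1² − 121 = 0  ⇒  r_C1 = 11 (r>0 drops 1)
2. [ext C1·C2]  r_C1² + (40/3)r_C1 − 803/3 = 0  ⇒  r_C1 = 11 (r>0 drops 1)

11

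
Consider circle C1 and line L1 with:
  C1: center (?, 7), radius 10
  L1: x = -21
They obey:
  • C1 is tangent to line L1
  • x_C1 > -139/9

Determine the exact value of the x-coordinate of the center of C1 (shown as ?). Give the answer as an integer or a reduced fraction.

-11

1. [C1‖L1]  x_C1² + 42x_C1 + 341 = 0  ⇒  x_C1 = -31 or -11
2. given x_C1 > -139/9: keep -11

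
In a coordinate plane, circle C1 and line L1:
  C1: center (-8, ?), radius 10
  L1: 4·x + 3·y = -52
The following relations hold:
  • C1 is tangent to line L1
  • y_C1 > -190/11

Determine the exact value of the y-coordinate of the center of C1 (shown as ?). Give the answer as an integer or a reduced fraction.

10

1. [C1‖L1]  y_C1² + (40/3)y_C1 − 700/3 = 0  ⇒  y_C1 = -70/3 or 10
2. given y_C1 > -190/11: keep 10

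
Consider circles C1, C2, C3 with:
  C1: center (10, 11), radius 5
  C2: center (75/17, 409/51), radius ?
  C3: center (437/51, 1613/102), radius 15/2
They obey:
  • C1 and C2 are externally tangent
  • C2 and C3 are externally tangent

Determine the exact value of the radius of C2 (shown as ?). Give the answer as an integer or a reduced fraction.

1. [ext C1·C2]  r_C2² + 10r_C2 − 136/9 = 0  ⇒  r_C2 = 4/3 (r>0 drops 1)
2. [ext C2·C3]  r_C2² + 15r_C2 − 196/9 = 0  ⇒  r_C2 = 4/3 (r>0 drops 1)

4/3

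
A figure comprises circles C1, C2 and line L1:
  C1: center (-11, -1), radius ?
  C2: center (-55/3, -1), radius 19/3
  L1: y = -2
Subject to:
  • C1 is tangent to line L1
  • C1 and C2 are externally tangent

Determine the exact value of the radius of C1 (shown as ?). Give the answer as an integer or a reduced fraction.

1. [C1‖L1]  r_C1² − 1 = 0  ⇒  r_C1 = 1 (r>0 drops 1)
2. [ext C1·C2]  r_C1² + (38/3)r_C1 − 41/3 = 0  ⇒  r_C1 = 1 (r>0 drops 1)

1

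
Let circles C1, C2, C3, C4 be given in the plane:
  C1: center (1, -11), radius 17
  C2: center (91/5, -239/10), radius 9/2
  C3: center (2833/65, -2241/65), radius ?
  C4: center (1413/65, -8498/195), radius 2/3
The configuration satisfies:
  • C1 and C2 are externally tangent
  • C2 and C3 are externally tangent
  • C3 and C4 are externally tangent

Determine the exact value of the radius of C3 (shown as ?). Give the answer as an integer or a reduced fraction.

23

1. [ext C2·C3]  r_C3² + 9r_C3 − 736 = 0  ⇒  r_C3 = 23 (r>0 drops 1)
2. [ext C3·C4]  r_C3² + (4/3)r_C3 − 1679/3 = 0  ⇒  r_C3 = 23 (r>0 drops 1)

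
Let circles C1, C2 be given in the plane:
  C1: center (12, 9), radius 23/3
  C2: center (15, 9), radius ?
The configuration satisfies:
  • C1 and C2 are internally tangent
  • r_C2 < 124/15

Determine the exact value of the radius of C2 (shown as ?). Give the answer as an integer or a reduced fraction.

1. [int C1,C2]  r_C2² − (46/3)r_C2 + 448/9 = 0  ⇒  r_C2 = 14/3 or 32/3
2. given r_C2 < 124/15: keep 14/3

14/3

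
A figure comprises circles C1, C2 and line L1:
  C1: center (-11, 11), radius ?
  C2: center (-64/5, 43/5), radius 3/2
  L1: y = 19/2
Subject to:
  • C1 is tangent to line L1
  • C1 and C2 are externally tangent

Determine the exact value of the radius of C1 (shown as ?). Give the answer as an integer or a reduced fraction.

1. [C1‖L1]  r_C1² − 9/4 = 0  ⇒  r_C1 = 3/2 (r>0 drops 1)
2. [ext C1·C2]  r_C1² + 3r_C1 − 27/4 = 0  ⇒  r_C1 = 3/2 (r>0 drops 1)

3/2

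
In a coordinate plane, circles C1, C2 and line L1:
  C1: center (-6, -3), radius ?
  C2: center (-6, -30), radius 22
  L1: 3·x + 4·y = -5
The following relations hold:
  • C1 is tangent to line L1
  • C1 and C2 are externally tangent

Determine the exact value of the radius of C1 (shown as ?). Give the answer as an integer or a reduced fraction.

1. [C1‖L1]  r_C1² − 25 = 0  ⇒  r_C1 = 5 (r>0 drops 1)
2. [ext C1·C2]  r_C1² + 44r_C1 − 245 = 0  ⇒  r_C1 = 5 (r>0 drops 1)

5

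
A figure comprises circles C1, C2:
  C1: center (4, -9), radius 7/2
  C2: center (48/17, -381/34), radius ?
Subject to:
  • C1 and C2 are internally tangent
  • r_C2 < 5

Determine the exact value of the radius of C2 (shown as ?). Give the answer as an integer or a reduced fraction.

1. [int C1,C2]  r_C2² − 7r_C2 + 6 = 0  ⇒  r_C2 = 1 or 6
2. given r_C2 < 5: keep 1

1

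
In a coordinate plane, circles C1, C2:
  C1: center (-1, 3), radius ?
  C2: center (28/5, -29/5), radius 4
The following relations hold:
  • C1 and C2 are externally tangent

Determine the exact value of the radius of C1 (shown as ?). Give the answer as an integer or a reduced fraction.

1. [ext C1·C2]  r_C1² + 8r_C1 − 105 = 0  ⇒  r_C1 = 7 (r>0 drops 1)

7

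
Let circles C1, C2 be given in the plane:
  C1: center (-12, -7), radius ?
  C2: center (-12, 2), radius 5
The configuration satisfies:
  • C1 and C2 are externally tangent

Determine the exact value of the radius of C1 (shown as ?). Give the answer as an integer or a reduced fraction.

1. [ext C1·C2]  r_C1² + 10r_C1 − 56 = 0  ⇒  r_C1 = 4 (r>0 drops 1)

4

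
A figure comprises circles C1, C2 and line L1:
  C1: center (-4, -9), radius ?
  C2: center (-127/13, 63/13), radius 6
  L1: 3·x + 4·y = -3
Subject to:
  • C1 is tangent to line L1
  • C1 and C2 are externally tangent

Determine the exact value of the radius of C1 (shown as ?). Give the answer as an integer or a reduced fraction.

9

1. [C1‖L1]  r_C1² − 81 = 0  ⇒  r_C1 = 9 (r>0 drops 1)
2. [ext C1·C2]  r_C1² + 12r_C1 − 189 = 0  ⇒  r_C1 = 9 (r>0 drops 1)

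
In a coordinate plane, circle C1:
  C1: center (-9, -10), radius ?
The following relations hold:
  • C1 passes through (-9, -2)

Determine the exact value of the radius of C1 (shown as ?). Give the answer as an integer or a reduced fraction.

8

1. [C1∋P]  r_C1² − 64 = 0  ⇒  r_C1 = 8 (r>0 drops 1)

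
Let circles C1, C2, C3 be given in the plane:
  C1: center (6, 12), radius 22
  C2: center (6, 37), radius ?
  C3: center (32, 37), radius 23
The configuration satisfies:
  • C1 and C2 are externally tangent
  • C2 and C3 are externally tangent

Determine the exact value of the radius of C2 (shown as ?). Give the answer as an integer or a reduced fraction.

3

1. [ext C1·C2]  r_C2² + 44r_C2 − 141 = 0  ⇒  r_C2 = 3 (r>0 drops 1)
2. [ext C2·C3]  r_C2² + 46r_C2 − 147 = 0  ⇒  r_C2 = 3 (r>0 drops 1)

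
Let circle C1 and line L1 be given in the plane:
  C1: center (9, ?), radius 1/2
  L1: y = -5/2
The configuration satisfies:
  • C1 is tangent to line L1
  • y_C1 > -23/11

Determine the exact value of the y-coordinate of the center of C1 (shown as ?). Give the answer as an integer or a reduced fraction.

1. [C1‖L1]  y_C1² + 5y_C1 + 6 = 0  ⇒  y_C1 = -3 or -2
2. given y_C1 > -23/11: keep -2

-2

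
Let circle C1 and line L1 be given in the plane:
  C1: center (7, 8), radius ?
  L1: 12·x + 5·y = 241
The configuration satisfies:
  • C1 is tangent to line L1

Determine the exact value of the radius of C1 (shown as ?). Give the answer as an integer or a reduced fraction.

1. [C1‖L1]  r_C1² − 81 = 0  ⇒  r_C1 = 9 (r>0 drops 1)

9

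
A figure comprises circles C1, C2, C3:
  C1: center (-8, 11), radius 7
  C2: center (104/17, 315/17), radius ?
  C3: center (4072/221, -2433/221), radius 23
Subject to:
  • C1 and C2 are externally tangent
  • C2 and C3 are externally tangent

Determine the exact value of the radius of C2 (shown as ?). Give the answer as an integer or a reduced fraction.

9

1. [ext C1·C2]  r_C2² + 14r_C2 − 207 = 0  ⇒  r_C2 = 9 (r>0 drops 1)
2. [ext C2·C3]  r_C2² + 46r_C2 − 495 = 0  ⇒  r_C2 = 9 (r>0 drops 1)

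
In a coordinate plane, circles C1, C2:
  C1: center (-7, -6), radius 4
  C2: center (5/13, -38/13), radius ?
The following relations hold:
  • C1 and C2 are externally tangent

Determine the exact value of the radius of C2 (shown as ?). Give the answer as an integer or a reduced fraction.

4

1. [ext C1·C2]  r_C2² + 8r_C2 − 48 = 0  ⇒  r_C2 = 4 (r>0 drops 1)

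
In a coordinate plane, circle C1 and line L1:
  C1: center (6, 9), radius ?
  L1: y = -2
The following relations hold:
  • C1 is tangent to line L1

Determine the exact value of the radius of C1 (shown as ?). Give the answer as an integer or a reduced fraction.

11

1. [C1‖L1]  r_C1² − 121 = 0  ⇒  r_C1 = 11 (r>0 drops 1)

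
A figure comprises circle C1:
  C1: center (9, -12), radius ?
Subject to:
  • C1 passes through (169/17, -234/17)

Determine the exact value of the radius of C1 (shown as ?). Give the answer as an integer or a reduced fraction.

2

1. [C1∋P]  r_C1² − 4 = 0  ⇒  r_C1 = 2 (r>0 drops 1)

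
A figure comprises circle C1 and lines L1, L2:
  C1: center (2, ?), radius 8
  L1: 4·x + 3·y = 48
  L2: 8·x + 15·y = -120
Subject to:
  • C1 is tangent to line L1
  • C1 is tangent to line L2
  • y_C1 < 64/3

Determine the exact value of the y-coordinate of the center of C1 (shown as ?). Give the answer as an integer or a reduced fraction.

0

1. [C1‖L1]  y_C1² − (80/3)y_C1 = 0  ⇒  y_C1 = 0 or 80/3
2. [C1‖L2]  y_C1² + (272/15)y_C1 = 0  ⇒  y_C1 = -272/15 or 0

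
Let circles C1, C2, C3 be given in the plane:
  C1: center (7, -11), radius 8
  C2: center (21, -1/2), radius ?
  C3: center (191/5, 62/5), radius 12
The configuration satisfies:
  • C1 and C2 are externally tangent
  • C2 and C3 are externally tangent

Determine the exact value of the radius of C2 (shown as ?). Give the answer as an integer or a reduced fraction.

1. [ext C1·C2]  r_C2² + 16r_C2 − 969/4 = 0  ⇒  r_C2 = 19/2 (r>0 drops 1)
2. [ext C2·C3]  r_C2² + 24r_C2 − 1273/4 = 0  ⇒  r_C2 = 19/2 (r>0 drops 1)

19/2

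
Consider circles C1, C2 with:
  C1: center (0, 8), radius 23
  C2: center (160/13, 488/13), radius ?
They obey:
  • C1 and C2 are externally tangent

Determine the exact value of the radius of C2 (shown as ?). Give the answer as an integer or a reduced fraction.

9

1. [ext C1·C2]  r_C2² + 46r_C2 − 495 = 0  ⇒  r_C2 = 9 (r>0 drops 1)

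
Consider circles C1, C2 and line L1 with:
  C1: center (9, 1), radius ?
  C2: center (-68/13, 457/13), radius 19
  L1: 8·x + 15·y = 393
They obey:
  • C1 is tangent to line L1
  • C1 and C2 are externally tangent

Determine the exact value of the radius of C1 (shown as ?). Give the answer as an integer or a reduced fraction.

18

1. [C1‖L1]  r_C1² − 324 = 0  ⇒  r_C1 = 18 (r>0 drops 1)
2. [ext C1·C2]  r_C1² + 38r_C1 − 1008 = 0  ⇒  r_C1 = 18 (r>0 drops 1)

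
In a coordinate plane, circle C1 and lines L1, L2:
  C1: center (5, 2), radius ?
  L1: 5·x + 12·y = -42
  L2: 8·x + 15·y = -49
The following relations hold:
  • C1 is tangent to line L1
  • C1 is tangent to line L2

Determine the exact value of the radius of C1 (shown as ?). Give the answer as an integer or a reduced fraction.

1. [C1‖L1]  r_C1² − 49 = 0  ⇒  r_C1 = 7 (r>0 drops 1)
2. [C1‖L2]  r_C1² − 49 = 0  ⇒  r_C1 = 7 (r>0 drops 1)

7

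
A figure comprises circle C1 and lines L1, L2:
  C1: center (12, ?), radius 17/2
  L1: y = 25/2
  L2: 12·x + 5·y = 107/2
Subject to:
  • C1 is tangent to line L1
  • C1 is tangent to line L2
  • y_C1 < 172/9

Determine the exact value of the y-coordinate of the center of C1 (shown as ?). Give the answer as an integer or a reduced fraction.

1. [C1‖L1]  y_C1² − 25y_C1 + 84 = 0  ⇒  y_C1 = 4 or 21
2. [C1‖L2]  y_C1² + (181/5)y_C1 − 804/5 = 0  ⇒  y_C1 = -201/5 or 4

4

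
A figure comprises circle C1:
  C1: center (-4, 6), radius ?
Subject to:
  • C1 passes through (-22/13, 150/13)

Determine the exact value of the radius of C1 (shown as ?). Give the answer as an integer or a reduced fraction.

6

1. [C1∋P]  r_C1² − 36 = 0  ⇒  r_C1 = 6 (r>0 drops 1)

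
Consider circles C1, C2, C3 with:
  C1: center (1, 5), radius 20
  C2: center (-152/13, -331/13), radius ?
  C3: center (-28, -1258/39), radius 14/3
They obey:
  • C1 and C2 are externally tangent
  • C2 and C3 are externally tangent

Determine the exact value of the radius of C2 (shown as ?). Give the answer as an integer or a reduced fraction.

1. [ext C1·C2]  r_C2² + 40r_C2 − 689 = 0  ⇒  r_C2 = 13 (r>0 drops 1)
2. [ext C2·C3]  r_C2² + (28/3)r_C2 − 871/3 = 0  ⇒  r_C2 = 13 (r>0 drops 1)

13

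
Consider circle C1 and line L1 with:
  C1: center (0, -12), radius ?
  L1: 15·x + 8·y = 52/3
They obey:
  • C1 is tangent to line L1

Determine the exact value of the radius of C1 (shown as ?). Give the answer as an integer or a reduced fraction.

1. [C1‖L1]  r_C1² − 400/9 = 0  ⇒  r_C1 = 20/3 (r>0 drops 1)

20/3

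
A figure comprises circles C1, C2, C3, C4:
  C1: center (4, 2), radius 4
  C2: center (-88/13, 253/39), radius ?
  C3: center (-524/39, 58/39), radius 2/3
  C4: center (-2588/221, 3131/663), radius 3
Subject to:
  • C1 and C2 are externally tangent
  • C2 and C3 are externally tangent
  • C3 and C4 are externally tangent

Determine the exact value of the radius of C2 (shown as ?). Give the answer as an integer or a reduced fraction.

1. [ext C1·C2]  r_C2² + 8r_C2 − 1081/9 = 0  ⇒  r_C2 = 23/3 (r>0 drops 1)
2. [ext C2·C3]  r_C2² + (4/3)r_C2 − 69 = 0  ⇒  r_C2 = 23/3 (r>0 drops 1)

23/3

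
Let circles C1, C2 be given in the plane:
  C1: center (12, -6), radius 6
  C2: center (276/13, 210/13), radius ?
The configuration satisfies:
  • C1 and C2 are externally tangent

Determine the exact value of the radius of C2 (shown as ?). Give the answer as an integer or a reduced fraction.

1. [ext C1·C2]  r_C2² + 12r_C2 − 540 = 0  ⇒  r_C2 = 18 (r>0 drops 1)

18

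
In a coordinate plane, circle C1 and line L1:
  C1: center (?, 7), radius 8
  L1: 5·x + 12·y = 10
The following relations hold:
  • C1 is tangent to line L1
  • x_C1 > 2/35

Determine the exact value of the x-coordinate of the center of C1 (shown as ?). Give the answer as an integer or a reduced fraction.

1. [C1‖L1]  x_C1² + (148/5)x_C1 − 1068/5 = 0  ⇒  x_C1 = -178/5 or 6
2. given x_C1 > 2/35: keep 6

6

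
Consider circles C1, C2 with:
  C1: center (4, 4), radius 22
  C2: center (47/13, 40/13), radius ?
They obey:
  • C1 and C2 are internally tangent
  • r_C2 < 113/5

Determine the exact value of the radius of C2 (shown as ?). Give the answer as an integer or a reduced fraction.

1. [int C1,C2]  r_C2² − 44r_C2 + 483 = 0  ⇒  r_C2 = 21 or 23
2. given r_C2 < 113/5: keep 21

21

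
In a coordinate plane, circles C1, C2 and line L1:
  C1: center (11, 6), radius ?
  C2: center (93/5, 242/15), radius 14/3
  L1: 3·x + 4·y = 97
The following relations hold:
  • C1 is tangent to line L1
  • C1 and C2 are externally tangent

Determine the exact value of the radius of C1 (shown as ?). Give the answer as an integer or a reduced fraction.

1. [C1‖L1]  r_C1² − 64 = 0  ⇒  r_C1 = 8 (r>0 drops 1)
2. [ext C1·C2]  r_C1² + (28/3)r_C1 − 416/3 = 0  ⇒  r_C1 = 8 (r>0 drops 1)

8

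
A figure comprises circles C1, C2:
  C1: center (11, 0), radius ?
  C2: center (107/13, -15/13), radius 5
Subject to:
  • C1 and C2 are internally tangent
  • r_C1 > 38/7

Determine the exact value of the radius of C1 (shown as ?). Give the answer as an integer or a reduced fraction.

8

1. [int C1,C2]  r_C1² − 10r_C1 + 16 = 0  ⇒  r_C1 = 2 or 8
2. given r_C1 > 38/7: keep 8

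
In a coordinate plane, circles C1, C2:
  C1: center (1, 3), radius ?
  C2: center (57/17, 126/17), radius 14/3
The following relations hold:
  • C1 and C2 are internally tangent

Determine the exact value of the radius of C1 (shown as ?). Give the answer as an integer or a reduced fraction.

1. [int C1,C2]  r_C1² − (28/3)r_C1 − 29/9 = 0  ⇒  r_C1 = 29/3 (r>0 drops 1)

29/3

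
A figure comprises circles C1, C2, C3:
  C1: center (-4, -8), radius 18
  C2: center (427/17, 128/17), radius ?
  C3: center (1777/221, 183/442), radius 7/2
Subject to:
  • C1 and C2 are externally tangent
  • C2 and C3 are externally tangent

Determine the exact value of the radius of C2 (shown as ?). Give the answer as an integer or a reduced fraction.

15

1. [ext C1·C2]  r_C2² + 36r_C2 − 765 = 0  ⇒  r_C2 = 15 (r>0 drops 1)
2. [ext C2·C3]  r_C2² + 7r_C2 − 330 = 0  ⇒  r_C2 = 15 (r>0 drops 1)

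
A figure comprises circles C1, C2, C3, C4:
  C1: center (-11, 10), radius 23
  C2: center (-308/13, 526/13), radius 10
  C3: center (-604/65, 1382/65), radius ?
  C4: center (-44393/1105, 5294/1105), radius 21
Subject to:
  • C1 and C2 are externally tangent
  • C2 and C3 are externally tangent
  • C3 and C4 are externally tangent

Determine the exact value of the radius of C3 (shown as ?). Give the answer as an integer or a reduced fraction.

14

1. [ext C2·C3]  r_C3² + 20r_C3 − 476 = 0  ⇒  r_C3 = 14 (r>0 drops 1)
2. [ext C3·C4]  r_C3² + 42r_C3 − 784 = 0  ⇒  r_C3 = 14 (r>0 drops 1)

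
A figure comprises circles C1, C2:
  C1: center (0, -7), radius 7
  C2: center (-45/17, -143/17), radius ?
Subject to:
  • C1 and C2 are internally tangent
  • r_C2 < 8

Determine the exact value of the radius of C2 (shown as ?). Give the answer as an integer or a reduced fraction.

1. [int C1,C2]  r_C2² − 14r_C2 + 40 = 0  ⇒  r_C2 = 4 or 10
2. given r_C2 < 8: keep 4

4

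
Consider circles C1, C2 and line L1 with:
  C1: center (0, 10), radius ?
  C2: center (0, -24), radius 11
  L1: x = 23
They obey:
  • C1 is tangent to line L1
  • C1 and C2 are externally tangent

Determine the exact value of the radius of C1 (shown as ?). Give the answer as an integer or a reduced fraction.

23

1. [C1‖L1]  r_C1² − 529 = 0  ⇒  r_C1 = 23 (r>0 drops 1)
2. [ext C1·C2]  r_C1² + 22r_C1 − 1035 = 0  ⇒  r_C1 = 23 (r>0 drops 1)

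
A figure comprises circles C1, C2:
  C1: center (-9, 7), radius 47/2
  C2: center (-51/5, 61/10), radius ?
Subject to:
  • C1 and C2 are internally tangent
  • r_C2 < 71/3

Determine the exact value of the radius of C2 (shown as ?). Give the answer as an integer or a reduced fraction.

1. [int C1,C2]  r_C2² − 47r_C2 + 550 = 0  ⇒  r_C2 = 22 or 25
2. given r_C2 < 71/3: keep 22

22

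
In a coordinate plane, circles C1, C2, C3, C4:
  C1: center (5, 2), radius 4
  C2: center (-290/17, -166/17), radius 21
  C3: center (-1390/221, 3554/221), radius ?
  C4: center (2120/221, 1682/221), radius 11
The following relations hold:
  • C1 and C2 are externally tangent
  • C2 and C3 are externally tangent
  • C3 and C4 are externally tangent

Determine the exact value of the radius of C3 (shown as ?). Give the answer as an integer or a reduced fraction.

1. [ext C2·C3]  r_C3² + 42r_C3 − 343 = 0  ⇒  r_C3 = 7 (r>0 drops 1)
2. [ext C3·C4]  r_C3² + 22r_C3 − 203 = 0  ⇒  r_C3 = 7 (r>0 drops 1)

7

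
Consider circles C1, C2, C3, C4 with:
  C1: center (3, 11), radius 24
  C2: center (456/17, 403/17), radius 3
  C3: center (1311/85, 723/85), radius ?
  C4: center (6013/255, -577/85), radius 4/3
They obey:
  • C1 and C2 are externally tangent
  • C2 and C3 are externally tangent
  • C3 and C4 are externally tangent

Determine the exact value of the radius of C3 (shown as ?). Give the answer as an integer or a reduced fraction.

16

1. [ext C2·C3]  r_C3² + 6r_C3 − 352 = 0  ⇒  r_C3 = 16 (r>0 drops 1)
2. [ext C3·C4]  r_C3² + (8/3)r_C3 − 896/3 = 0  ⇒  r_C3 = 16 (r>0 drops 1)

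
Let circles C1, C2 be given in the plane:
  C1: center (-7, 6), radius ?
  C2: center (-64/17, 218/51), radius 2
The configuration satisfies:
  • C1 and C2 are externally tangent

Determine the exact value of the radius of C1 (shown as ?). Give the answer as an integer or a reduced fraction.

5/3

1. [ext C1·C2]  r_C1² + 4r_C1 − 85/9 = 0  ⇒  r_C1 = 5/3 (r>0 drops 1)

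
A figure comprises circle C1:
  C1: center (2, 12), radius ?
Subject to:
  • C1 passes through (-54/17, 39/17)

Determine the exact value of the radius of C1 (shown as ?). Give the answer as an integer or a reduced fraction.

11

1. [C1∋P]  r_C1² − 121 = 0  ⇒  r_C1 = 11 (r>0 drops 1)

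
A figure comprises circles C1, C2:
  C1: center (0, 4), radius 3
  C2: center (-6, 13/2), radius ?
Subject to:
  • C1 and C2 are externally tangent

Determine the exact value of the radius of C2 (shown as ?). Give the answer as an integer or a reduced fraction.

1. [ext C1·C2]  r_C2² + 6r_C2 − 133/4 = 0  ⇒  r_C2 = 7/2 (r>0 drops 1)

7/2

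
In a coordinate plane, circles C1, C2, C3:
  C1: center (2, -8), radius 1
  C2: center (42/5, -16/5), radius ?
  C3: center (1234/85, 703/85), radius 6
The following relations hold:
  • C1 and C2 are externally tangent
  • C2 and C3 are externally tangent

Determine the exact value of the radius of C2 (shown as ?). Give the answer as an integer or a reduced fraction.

1. [ext C1·C2]  r_C2² + 2r_C2 − 63 = 0  ⇒  r_C2 = 7 (r>0 drops 1)
2. [ext C2·C3]  r_C2² + 12r_C2 − 133 = 0  ⇒  r_C2 = 7 (r>0 drops 1)

7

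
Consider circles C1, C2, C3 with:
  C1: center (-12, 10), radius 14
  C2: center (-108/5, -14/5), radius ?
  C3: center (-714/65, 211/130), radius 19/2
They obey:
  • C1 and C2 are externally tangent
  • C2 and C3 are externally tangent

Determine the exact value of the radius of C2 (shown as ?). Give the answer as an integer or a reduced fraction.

2

1. [ext C1·C2]  r_C2² + 28r_C2 − 60 = 0  ⇒  r_C2 = 2 (r>0 drops 1)
2. [ext C2·C3]  r_C2² + 19r_C2 − 42 = 0  ⇒  r_C2 = 2 (r>0 drops 1)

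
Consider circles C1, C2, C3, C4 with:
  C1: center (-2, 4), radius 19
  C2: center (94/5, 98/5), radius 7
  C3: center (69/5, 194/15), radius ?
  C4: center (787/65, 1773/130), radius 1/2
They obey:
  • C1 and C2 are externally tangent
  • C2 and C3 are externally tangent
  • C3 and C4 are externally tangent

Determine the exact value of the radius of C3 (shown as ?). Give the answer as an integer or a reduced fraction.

1. [ext C2·C3]  r_C3² + 14r_C3 − 184/9 = 0  ⇒  r_C3 = 4/3 (r>0 drops 1)
2. [ext C3·C4]  r_C3² + 1r_C3 − 28/9 = 0  ⇒  r_C3 = 4/3 (r>0 drops 1)

4/3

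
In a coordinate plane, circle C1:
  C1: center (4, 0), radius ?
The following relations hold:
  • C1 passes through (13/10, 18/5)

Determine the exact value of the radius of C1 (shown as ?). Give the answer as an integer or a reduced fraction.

9/2

1. [C1∋P]  r_C1² − 81/4 = 0  ⇒  r_C1 = 9/2 (r>0 drops 1)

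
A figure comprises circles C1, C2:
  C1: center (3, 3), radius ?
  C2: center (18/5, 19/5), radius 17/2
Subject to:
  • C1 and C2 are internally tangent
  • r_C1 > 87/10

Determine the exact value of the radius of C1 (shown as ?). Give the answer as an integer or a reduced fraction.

19/2

1. [int C1,C2]  r_C1² − 17r_C1 + 285/4 = 0  ⇒  r_C1 = 15/2 or 19/2
2. given r_C1 > 87/10: keep 19/2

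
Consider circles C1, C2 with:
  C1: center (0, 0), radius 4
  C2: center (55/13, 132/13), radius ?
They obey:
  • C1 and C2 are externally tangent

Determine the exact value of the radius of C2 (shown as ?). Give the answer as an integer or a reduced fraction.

1. [ext C1·C2]  r_C2² + 8r_C2 − 105 = 0  ⇒  r_C2 = 7 (r>0 drops 1)

7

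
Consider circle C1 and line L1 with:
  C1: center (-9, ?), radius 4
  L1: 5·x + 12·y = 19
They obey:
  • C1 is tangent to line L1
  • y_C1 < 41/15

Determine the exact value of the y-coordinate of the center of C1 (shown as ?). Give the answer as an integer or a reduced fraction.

1

1. [C1‖L1]  y_C1² − (32/3)y_C1 + 29/3 = 0  ⇒  y_C1 = 1 or 29/3
2. given y_C1 < 41/15: keep 1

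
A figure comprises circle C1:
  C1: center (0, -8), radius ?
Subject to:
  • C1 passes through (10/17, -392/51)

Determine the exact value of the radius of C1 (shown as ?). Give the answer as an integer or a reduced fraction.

1. [C1∋P]  r_C1² − 4/9 = 0  ⇒  r_C1 = 2/3 (r>0 drops 1)

2/3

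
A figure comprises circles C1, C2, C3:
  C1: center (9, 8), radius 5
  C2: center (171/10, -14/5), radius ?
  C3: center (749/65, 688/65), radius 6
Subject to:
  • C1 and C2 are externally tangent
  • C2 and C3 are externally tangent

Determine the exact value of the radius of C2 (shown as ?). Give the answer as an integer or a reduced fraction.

1. [ext C1·C2]  r_C2² + 10r_C2 − 629/4 = 0  ⇒  r_C2 = 17/2 (r>0 drops 1)
2. [ext C2·C3]  r_C2² + 12r_C2 − 697/4 = 0  ⇒  r_C2 = 17/2 (r>0 drops 1)

17/2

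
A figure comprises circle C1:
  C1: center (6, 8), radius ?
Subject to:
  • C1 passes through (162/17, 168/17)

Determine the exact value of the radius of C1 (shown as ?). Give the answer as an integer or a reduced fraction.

1. [C1∋P]  r_C1² − 16 = 0  ⇒  r_C1 = 4 (r>0 drops 1)

4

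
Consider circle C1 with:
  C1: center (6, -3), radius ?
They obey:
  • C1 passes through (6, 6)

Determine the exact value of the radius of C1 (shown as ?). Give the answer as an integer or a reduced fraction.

1. [C1∋P]  r_C1² − 81 = 0  ⇒  r_C1 = 9 (r>0 drops 1)

9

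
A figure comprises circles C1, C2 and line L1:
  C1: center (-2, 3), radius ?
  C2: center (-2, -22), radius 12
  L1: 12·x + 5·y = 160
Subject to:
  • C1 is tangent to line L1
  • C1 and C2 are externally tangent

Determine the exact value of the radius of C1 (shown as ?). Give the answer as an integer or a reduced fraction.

1. [C1‖L1]  r_C1² − 169 = 0  ⇒  r_C1 = 13 (r>0 drops 1)
2. [ext C1·C2]  r_C1² + 24r_C1 − 481 = 0  ⇒  r_C1 = 13 (r>0 drops 1)

13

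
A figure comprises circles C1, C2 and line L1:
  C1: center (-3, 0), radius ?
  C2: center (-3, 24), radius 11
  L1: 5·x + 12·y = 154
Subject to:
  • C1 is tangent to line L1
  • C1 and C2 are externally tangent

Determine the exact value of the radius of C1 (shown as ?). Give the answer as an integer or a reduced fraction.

13

1. [C1‖L1]  r_C1² − 169 = 0  ⇒  r_C1 = 13 (r>0 drops 1)
2. [ext C1·C2]  r_C1² + 22r_C1 − 455 = 0  ⇒  r_C1 = 13 (r>0 drops 1)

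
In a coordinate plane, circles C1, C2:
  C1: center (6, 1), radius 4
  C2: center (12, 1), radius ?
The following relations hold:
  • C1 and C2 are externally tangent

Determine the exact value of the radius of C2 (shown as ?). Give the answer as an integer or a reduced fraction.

1. [ext C1·C2]  r_C2² + 8r_C2 − 20 = 0  ⇒  r_C2 = 2 (r>0 drops 1)

2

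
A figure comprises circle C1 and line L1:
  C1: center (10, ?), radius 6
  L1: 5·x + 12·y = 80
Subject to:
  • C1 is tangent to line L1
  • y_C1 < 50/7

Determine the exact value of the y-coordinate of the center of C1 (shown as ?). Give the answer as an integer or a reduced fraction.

1. [C1‖L1]  y_C1² − 5y_C1 − 36 = 0  ⇒  y_C1 = -4 or 9
2. given y_C1 < 50/7: keep -4

-4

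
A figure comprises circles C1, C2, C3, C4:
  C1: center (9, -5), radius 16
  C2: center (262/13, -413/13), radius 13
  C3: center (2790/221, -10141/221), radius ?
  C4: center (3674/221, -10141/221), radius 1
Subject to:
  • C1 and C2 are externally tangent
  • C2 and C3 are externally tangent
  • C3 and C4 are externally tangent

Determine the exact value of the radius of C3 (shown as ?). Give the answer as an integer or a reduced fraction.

1. [ext C2·C3]  r_C3² + 26r_C3 − 87 = 0  ⇒  r_C3 = 3 (r>0 drops 1)
2. [ext C3·C4]  r_C3² + 2r_C3 − 15 = 0  ⇒  r_C3 = 3 (r>0 drops 1)

3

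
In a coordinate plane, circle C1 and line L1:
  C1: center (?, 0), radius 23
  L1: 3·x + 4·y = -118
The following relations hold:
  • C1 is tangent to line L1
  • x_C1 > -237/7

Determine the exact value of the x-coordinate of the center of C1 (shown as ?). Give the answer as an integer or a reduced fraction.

-1

1. [C1‖L1]  x_C1² + (236/3)x_C1 + 233/3 = 0  ⇒  x_C1 = -233/3 or -1
2. given x_C1 > -237/7: keep -1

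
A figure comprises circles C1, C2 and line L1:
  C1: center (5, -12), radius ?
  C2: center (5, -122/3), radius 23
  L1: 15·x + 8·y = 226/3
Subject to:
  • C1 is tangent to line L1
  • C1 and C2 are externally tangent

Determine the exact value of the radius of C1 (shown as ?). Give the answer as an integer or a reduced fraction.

1. [C1‖L1]  r_C1² − 289/9 = 0  ⇒  r_C1 = 17/3 (r>0 drops 1)
2. [ext C1·C2]  r_C1² + 46r_C1 − 2635/9 = 0  ⇒  r_C1 = 17/3 (r>0 drops 1)

17/3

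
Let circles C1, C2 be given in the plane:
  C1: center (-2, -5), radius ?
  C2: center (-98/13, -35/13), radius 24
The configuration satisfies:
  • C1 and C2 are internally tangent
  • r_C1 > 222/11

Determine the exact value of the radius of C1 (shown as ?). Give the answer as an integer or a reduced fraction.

30

1. [int C1,C2]  r_C1² − 48r_C1 + 540 = 0  ⇒  r_C1 = 18 or 30
2. given r_C1 > 222/11: keep 30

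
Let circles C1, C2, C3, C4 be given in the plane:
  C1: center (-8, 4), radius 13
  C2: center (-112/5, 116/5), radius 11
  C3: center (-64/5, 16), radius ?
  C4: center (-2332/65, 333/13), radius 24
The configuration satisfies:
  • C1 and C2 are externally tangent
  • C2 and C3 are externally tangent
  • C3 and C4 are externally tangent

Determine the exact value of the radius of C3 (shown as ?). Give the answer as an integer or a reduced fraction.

1

1. [ext C2·C3]  r_C3² + 22r_C3 − 23 = 0  ⇒  r_C3 = 1 (r>0 drops 1)
2. [ext C3·C4]  r_C3² + 48r_C3 − 49 = 0  ⇒  r_C3 = 1 (r>0 drops 1)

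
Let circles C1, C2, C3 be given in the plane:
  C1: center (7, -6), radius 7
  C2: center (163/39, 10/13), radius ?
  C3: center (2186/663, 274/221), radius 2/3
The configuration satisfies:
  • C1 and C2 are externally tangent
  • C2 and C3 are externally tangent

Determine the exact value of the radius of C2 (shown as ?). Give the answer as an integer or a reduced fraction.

1/3

1. [ext C1·C2]  r_C2² + 14r_C2 − 43/9 = 0  ⇒  r_C2 = 1/3 (r>0 drops 1)
2. [ext C2·C3]  r_C2² + (4/3)r_C2 − 5/9 = 0  ⇒  r_C2 = 1/3 (r>0 drops 1)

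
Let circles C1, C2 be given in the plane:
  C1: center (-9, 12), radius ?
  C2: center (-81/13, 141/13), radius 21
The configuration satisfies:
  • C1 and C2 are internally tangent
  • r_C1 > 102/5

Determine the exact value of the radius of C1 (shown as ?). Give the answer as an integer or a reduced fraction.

1. [int C1,C2]  r_C1² − 42r_C1 + 432 = 0  ⇒  r_C1 = 18 or 24
2. given r_C1 > 102/5: keep 24

24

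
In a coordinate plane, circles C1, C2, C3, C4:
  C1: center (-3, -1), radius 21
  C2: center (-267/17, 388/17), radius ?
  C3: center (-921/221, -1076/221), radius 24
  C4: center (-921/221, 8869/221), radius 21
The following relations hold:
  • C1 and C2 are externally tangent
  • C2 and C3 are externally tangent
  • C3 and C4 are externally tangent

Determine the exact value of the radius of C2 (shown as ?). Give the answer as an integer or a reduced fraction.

1. [ext C1·C2]  r_C2² + 42r_C2 − 288 = 0  ⇒  r_C2 = 6 (r>0 drops 1)
2. [ext C2·C3]  r_C2² + 48r_C2 − 324 = 0  ⇒  r_C2 = 6 (r>0 drops 1)

6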